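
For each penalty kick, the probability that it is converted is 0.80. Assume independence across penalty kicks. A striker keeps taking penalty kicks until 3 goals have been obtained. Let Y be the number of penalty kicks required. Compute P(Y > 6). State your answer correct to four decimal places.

Needing more than 6 penalty kicks ⇔ fewer than 3 successes in the first 6. With X ~ Binomial(6, 0.80), P(Y > 6) = P(X ≤ 2).
  k=0: C(6,0)·0.80^0·0.20^6 = 0.000064
  k=1: C(6,1)·0.80^1·0.20^5 = 0.001536
  k=2: C(6,2)·0.80^2·0.20^4 = 0.015360
P(X ≤ 2) = 0.016960

0.0170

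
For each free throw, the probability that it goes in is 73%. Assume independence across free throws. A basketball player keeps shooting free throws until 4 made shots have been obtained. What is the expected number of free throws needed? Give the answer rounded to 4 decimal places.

5.4795

Y = total free throws until the fourth success; negative binomial with r=4, p=0.73.
E[Y] = r / p = 4 / 0.73 = 5.479452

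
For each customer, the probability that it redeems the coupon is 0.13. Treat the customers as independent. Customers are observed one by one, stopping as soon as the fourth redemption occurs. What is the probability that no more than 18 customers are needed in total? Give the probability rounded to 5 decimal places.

Finishing within 18 customers ⇔ at least 4 successes in the first 18. With X ~ Binomial(18, 0.13), P(Y ≤ 18) = 1 − P(X ≤ 3).
  k=0: C(18,0)·0.13^0·0.87^18 = 0.0815355
  k=1: C(18,1)·0.13^1·0.87^17 = 0.2193023
  k=2: C(18,2)·0.13^2·0.87^16 = 0.2785391
  k=3: C(18,3)·0.13^3·0.87^15 = 0.2219775
1 − 0.8013544 = 0.1986456

0.19865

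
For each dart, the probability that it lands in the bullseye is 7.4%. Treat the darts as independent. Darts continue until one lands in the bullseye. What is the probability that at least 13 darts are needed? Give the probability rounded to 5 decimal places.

Y = number of darts to the first success; geometric, p = 0.074.
P(Y > 12) = P(first 12 all fail) = (1−p)^12 = 0.3974952

0.39750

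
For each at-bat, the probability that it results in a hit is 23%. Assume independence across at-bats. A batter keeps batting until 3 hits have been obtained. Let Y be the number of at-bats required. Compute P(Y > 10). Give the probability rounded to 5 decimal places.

Needing more than 10 at-bats ⇔ fewer than 3 successes in the first 10. With X ~ Binomial(10, 0.23), P(Y > 10) = P(X ≤ 2).
  k=0: C(10,0)·0.23^0·0.77^10 = 0.0732668
  k=1: C(10,1)·0.23^1·0.77^9 = 0.2188489
  k=2: C(10,2)·0.23^2·0.77^8 = 0.2941670
P(X ≤ 2) = 0.5862827

0.58628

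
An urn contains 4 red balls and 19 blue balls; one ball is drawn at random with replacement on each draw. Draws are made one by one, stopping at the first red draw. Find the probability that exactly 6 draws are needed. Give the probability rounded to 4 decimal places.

Geometric (trials to first success), p = 0.173913.
P(Y = 6) = (1−p)^5 · p = 0.38471 · 0.173913 = 0.066905

0.0669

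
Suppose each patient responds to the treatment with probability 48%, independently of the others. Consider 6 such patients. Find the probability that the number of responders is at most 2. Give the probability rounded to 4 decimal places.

0.3820

X ~ Binomial(6, 0.48); P(X ≤ 2) = Σ C(6,k) p^k (1−p)^(6−k) over k:
  k=0: C(6,0)·0.48^0·0.52^6 = 0.019771
  k=1: C(6,1)·0.48^1·0.52^5 = 0.109499
  k=2: C(6,2)·0.48^2·0.52^4 = 0.252689
Total = 0.381959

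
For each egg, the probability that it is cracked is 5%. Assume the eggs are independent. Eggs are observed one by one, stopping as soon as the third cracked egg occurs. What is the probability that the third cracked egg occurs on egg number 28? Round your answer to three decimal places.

Y = trial on which the third success occurs; negative binomial, r=3, p=0.05.
P(Y=28) = C(27,2) · p^3 · (1−p)^25
= 351 · 0.000125 · 0.27739 = 0.01217

0.012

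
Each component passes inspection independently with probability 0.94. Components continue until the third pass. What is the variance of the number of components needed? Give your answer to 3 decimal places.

0.204

Y = total components until the third success; negative binomial with r=3, p=0.94.
Var(Y) = r(1−p)/p² = 3·0.06 / 0.94² = 0.20371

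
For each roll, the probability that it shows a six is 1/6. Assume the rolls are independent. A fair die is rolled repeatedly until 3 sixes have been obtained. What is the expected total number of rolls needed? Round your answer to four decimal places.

Y = total rolls until the third success; negative binomial with r=3, p=0.166667.
E[Y] = r / p = 3 / 0.166667 = 18.000000

18.0000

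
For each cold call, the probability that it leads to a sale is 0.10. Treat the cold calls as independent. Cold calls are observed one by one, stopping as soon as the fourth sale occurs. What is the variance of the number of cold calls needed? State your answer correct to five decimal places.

360.00000

Y = total cold calls until the fourth success; negative binomial with r=4, p=0.10.
Var(Y) = r(1−p)/p² = 4·0.90 / 0.10² = 360.0000000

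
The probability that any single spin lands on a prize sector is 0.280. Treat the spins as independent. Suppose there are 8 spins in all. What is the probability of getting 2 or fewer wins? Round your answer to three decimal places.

0.603

X ~ Binomial(8, 0.28); P(X ≤ 2) = Σ C(8,k) p^k (1−p)^(8−k) over k:
  k=0: C(8,0)·0.28^0·0.72^8 = 0.07222
  k=1: C(8,1)·0.28^1·0.72^7 = 0.22469
  k=2: C(8,2)·0.28^2·0.72^6 = 0.30582
Total = 0.60273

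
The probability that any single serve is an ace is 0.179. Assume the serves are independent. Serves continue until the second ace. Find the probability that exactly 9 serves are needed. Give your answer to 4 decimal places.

0.0644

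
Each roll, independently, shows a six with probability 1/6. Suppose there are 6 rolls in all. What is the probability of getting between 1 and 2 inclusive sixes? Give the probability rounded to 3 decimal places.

0.603

X ~ Binomial(6, 0.166667); P(1 ≤ X ≤ 2) = Σ C(6,k) p^k (1−p)^(6−k) over k:
  k=1: C(6,1)·0.166667^1·0.833333^5 = 0.40188
  k=2: C(6,2)·0.166667^2·0.833333^4 = 0.20094
Total = 0.60282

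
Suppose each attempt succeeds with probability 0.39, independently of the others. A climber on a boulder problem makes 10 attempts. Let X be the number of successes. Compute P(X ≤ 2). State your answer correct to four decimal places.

0.1840

X ~ Binomial(10, 0.39); P(X ≤ 2) = Σ C(10,k) p^k (1−p)^(10−k) over k:
  k=0: C(10,0)·0.39^0·0.61^10 = 0.007133
  k=1: C(10,1)·0.39^1·0.61^9 = 0.045607
  k=2: C(10,2)·0.39^2·0.61^8 = 0.131214
Total = 0.183955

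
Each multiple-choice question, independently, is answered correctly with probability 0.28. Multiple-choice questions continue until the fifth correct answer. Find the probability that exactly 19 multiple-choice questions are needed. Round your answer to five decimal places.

0.05299

Y = trial on which the fifth success occurs; negative binomial, r=5, p=0.28.
P(Y=19) = C(18,4) · p^5 · (1−p)^14
= 3060 · 0.001721 · 0.010061 = 0.0529867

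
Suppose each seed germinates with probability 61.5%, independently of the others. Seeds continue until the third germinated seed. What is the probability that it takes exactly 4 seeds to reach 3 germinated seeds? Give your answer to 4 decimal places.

Y = trial on which the third success occurs; negative binomial, r=3, p=0.615.
P(Y=4) = C(3,2) · p^3 · (1−p)^1
= 3 · 0.23261 · 0.385 = 0.268663

0.2687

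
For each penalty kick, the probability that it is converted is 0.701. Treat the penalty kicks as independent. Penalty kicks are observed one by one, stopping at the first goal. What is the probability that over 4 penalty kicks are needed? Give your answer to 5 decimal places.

0.00799

Y = number of penalty kicks to the first success; geometric, p = 0.701.
P(Y > 4) = P(first 4 all fail) = (1−p)^4 = 0.0079925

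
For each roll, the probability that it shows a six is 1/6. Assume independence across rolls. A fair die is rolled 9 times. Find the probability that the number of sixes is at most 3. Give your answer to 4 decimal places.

0.9520

X ~ Binomial(9, 0.166667); P(X ≤ 3) = Σ C(9,k) p^k (1−p)^(9−k) over k:
  k=0: C(9,0)·0.166667^0·0.833333^9 = 0.193807
  k=1: C(9,1)·0.166667^1·0.833333^8 = 0.348852
  k=2: C(9,2)·0.166667^2·0.833333^7 = 0.279082
  k=3: C(9,3)·0.166667^3·0.833333^6 = 0.130238
Total = 0.951979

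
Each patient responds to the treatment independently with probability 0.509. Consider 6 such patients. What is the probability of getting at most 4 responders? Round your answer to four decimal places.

0.8820

X ~ Binomial(6, 0.509); P(X ≤ 4) = Σ C(6,k) p^k (1−p)^(6−k) over k:
  k=0: C(6,0)·0.509^0·0.491^6 = 0.014012
  k=1: C(6,1)·0.509^1·0.491^5 = 0.087152
  k=2: C(6,2)·0.509^2·0.491^4 = 0.225867
  k=3: C(6,3)·0.509^3·0.491^3 = 0.312196
  k=4: C(6,4)·0.509^4·0.491^2 = 0.242731
Total = 0.881958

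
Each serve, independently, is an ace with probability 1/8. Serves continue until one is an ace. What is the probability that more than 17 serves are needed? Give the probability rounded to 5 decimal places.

0.10331

Y = number of serves to the first success; geometric, p = 0.125.
P(Y > 17) = P(first 17 all fail) = (1−p)^17 = 0.1033087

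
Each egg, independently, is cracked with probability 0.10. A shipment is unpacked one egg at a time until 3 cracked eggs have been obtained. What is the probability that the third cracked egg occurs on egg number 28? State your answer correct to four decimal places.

Y = trial on which the third success occurs; negative binomial, r=3, p=0.10.
P(Y=28) = C(27,2) · p^3 · (1−p)^25
= 351 · 0.001 · 0.07179 = 0.025198

0.0252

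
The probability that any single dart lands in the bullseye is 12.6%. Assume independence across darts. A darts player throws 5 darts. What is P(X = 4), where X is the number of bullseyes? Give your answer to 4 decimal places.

0.0011

X ~ Binomial(n=5, p=0.126).
P(X=4) = C(5,4) · p^4 · (1−p)^1
= 5 · 0.00025205 · 0.874 = 0.001101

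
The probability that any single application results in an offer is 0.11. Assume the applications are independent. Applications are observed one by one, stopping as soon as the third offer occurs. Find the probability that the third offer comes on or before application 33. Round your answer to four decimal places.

Finishing within 33 applications ⇔ at least 3 successes in the first 33. With X ~ Binomial(33, 0.11), P(Y ≤ 33) = 1 − P(X ≤ 2).
  k=0: C(33,0)·0.11^0·0.89^33 = 0.021373
  k=1: C(33,1)·0.11^1·0.89^32 = 0.087174
  k=2: C(33,2)·0.11^2·0.89^31 = 0.172389
1 − 0.280936 = 0.719064

0.7191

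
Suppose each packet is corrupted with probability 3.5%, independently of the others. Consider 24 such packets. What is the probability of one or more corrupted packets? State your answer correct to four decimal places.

0.5747

P(at least one) = 1 − P(none) = 1 − (1 − 0.035)^24
= 1 − 0.425261 = 0.574739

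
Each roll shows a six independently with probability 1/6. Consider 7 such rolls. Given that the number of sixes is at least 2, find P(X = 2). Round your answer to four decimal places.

X ~ Binomial(7, 0.166667). Want P(X=2 | X≥2) = P(X=2) / P(X≥2).
P(X=2) = C(7,2)·0.166667^2·0.833333^5 = 0.234429
P(X≥2) = 1 − 0.279082 − 0.390714 = 0.330204
Ratio = 0.234429 / 0.330204 = 0.709951

0.7100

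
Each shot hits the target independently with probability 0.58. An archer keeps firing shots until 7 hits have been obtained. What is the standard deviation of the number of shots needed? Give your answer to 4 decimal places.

2.9563

Y = total shots until the seventh success; negative binomial with r=7, p=0.58.
SD(Y) = √[r(1−p)/p²] = √(8.739596) = 2.956281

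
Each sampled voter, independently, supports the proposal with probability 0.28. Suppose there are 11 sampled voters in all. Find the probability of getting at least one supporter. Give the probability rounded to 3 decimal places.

P(at least one) = 1 − P(none) = 1 − (1 − 0.28)^11
= 1 − 0.02696 = 0.97304

0.973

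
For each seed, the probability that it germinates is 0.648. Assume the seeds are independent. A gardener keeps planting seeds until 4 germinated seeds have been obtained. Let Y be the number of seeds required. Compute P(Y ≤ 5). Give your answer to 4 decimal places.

Finishing within 5 seeds ⇔ at least 4 successes in the first 5. With X ~ Binomial(5, 0.648), P(Y ≤ 5) = 1 − P(X ≤ 3).
  k=0: C(5,0)·0.648^0·0.352^5 = 0.005404
  k=1: C(5,1)·0.648^1·0.352^4 = 0.049741
  k=2: C(5,2)·0.648^2·0.352^3 = 0.183138
  k=3: C(5,3)·0.648^3·0.352^2 = 0.337140
1 − 0.575423 = 0.424577

0.4246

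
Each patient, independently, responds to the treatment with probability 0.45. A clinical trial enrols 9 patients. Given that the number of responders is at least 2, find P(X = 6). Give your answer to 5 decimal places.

X ~ Binomial(9, 0.45). Want P(X=6 | X≥2) = P(X=6) / P(X≥2).
P(X=6) = C(9,6)·0.45^6·0.55^3 = 0.1160493
P(X≥2) = 1 − 0.0046054 − 0.0339122 = 0.9614824
Ratio = 0.1160493 / 0.9614824 = 0.1206983

0.12070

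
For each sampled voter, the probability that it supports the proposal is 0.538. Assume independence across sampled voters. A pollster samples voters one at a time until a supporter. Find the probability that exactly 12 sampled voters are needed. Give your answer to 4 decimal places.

Geometric (trials to first success), p = 0.538.
P(Y = 12) = (1−p)^11 · p = 0.00020467 · 0.538 = 0.000110

0.0001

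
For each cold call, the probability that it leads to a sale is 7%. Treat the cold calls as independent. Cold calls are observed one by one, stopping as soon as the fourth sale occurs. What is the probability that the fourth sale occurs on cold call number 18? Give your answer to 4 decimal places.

Y = trial on which the fourth success occurs; negative binomial, r=4, p=0.07.
P(Y=18) = C(17,3) · p^4 · (1−p)^14
= 680 · 2.401e-05 · 0.36204 = 0.005911

0.0059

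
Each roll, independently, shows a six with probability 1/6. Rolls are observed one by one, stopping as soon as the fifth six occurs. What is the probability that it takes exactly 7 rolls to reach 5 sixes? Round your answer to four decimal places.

0.0013

Y = trial on which the fifth success occurs; negative binomial, r=5, p=0.166667.
P(Y=7) = C(6,4) · p^5 · (1−p)^2
= 15 · 0.0001286 · 0.69444 = 0.001340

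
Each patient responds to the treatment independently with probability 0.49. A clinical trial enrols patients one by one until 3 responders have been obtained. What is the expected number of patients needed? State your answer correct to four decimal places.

6.1224

Y = total patients until the third success; negative binomial with r=3, p=0.49.
E[Y] = r / p = 3 / 0.49 = 6.122449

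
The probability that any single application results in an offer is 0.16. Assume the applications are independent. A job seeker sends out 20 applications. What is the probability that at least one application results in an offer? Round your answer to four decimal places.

P(at least one) = 1 − P(none) = 1 − (1 − 0.16)^20
= 1 − 0.030590 = 0.969410

0.9694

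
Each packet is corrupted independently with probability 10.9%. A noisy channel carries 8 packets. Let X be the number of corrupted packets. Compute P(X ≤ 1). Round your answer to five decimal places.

0.78595

X ~ Binomial(8, 0.109); P(X ≤ 1) = Σ C(8,k) p^k (1−p)^(8−k) over k:
  k=0: C(8,0)·0.109^0·0.891^8 = 0.3972113
  k=1: C(8,1)·0.109^1·0.891^7 = 0.3887411
Total = 0.7859524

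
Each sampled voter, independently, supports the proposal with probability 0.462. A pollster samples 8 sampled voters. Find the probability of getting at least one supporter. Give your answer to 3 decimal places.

0.993

P(at least one) = 1 − P(none) = 1 − (1 − 0.462)^8
= 1 − 0.00702 = 0.99298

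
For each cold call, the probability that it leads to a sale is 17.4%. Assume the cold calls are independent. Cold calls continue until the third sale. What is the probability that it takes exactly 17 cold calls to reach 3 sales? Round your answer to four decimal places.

Y = trial on which the third success occurs; negative binomial, r=3, p=0.174.
P(Y=17) = C(16,2) · p^3 · (1−p)^14
= 120 · 0.005268 · 0.068821 = 0.043506

0.0435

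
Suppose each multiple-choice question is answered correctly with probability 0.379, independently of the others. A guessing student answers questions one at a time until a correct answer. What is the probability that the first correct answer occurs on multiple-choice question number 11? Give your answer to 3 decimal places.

0.003

Geometric (trials to first success), p = 0.379.
P(Y = 11) = (1−p)^10 · p = 0.0085294 · 0.379 = 0.00323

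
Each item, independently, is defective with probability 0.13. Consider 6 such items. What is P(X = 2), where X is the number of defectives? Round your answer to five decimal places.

X ~ Binomial(n=6, p=0.13).
P(X=2) = C(6,2) · p^2 · (1−p)^4
= 15 · 0.0169 · 0.5729 = 0.1452295

0.14523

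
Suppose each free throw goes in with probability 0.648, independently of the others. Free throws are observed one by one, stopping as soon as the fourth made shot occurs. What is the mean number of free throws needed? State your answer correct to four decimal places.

6.1728

Y = total free throws until the fourth success; negative binomial with r=4, p=0.648.
E[Y] = r / p = 4 / 0.648 = 6.172840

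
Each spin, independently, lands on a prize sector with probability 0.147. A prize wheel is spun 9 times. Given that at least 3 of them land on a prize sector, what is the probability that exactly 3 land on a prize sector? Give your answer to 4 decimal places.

X ~ Binomial(9, 0.147). Want P(X=3 | X≥3) = P(X=3) / P(X≥3).
P(X=3) = C(9,3)·0.147^3·0.853^6 = 0.102784
P(X≥3) = 1 − 0.239079 − 0.370811 − 0.255611 = 0.134499
Ratio = 0.102784 / 0.134499 = 0.764199

0.7642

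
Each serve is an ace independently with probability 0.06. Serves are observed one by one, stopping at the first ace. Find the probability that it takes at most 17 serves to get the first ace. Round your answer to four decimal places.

0.6507

Y = number of serves to the first success; geometric, p = 0.06.
P(Y ≤ 17) = 1 − (1−p)^17 = 1 − 0.349280 = 0.650720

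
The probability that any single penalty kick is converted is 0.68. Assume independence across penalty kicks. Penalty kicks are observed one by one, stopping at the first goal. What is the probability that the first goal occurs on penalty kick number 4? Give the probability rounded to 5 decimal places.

Geometric (trials to first success), p = 0.68.
P(Y = 4) = (1−p)^3 · p = 0.032768 · 0.68 = 0.0222822

0.02228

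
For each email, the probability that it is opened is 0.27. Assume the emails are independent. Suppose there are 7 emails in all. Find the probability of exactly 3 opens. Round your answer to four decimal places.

X ~ Binomial(n=7, p=0.27).
P(X=3) = C(7,3) · p^3 · (1−p)^4
= 35 · 0.019683 · 0.28398 = 0.195637

0.1956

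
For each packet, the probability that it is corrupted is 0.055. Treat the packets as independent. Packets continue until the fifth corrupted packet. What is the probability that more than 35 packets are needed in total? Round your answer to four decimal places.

Needing more than 35 packets ⇔ fewer than 5 successes in the first 35. With X ~ Binomial(35, 0.055), P(Y > 35) = P(X ≤ 4).
  k=0: C(35,0)·0.055^0·0.945^35 = 0.138074
  k=1: C(35,1)·0.055^1·0.945^34 = 0.281263
  k=2: C(35,2)·0.055^2·0.945^33 = 0.278286
  k=3: C(35,3)·0.055^3·0.945^32 = 0.178162
  k=4: C(35,4)·0.055^4·0.945^31 = 0.082954
P(X ≤ 4) = 0.958740

0.9587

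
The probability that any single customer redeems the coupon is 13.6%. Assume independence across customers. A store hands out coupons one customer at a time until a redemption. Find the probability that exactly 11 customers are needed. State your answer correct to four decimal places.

0.0315

Geometric (trials to first success), p = 0.136.
P(Y = 11) = (1−p)^10 · p = 0.23181 · 0.136 = 0.031527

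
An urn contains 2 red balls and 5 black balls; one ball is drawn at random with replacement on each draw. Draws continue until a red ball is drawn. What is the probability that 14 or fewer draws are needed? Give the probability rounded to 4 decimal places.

0.9910

Y = number of draws to the first success; geometric, p = 0.285714.
P(Y ≤ 14) = 1 − (1−p)^14 = 1 − 0.008999 = 0.991001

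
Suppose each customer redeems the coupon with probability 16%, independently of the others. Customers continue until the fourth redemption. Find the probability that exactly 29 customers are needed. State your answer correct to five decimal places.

Y = trial on which the fourth success occurs; negative binomial, r=4, p=0.16.
P(Y=29) = C(28,3) · p^4 · (1−p)^25
= 3276 · 0.00065536 · 0.012793 = 0.0274667

0.02747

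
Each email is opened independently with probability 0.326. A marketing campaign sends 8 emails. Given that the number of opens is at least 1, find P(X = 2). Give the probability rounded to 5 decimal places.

X ~ Binomial(8, 0.326). Want P(X=2 | X≥1) = P(X=2) / P(X≥1).
P(X=2) = C(8,2)·0.326^2·0.674^6 = 0.2789669
P(X≥1) = 1 − 0.0425872 = 0.9574128
Ratio = 0.2789669 / 0.9574128 = 0.2913757

0.29138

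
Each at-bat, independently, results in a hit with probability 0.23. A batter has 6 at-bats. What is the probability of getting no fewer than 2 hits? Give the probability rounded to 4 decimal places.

0.4180

X ~ Binomial(6, 0.23); P(X ≥ 2) = Σ C(6,k) p^k (1−p)^(6−k) over k:
  k=2: C(6,2)·0.23^2·0.77^4 = 0.278939
  k=3: C(6,3)·0.23^3·0.77^3 = 0.111093
  k=4: C(6,4)·0.23^4·0.77^2 = 0.024888
  k=5: C(6,5)·0.23^5·0.77^1 = 0.002974
  k=6: C(6,6)·0.23^6·0.77^0 = 0.000148
Total = 0.418041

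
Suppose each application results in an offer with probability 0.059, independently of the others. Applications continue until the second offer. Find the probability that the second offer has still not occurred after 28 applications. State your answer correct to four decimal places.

Needing more than 28 applications ⇔ fewer than 2 successes in the first 28. With X ~ Binomial(28, 0.059), P(Y > 28) = P(X ≤ 1).
  k=0: C(28,0)·0.059^0·0.941^28 = 0.182184
  k=1: C(28,1)·0.059^1·0.941^27 = 0.319838
P(X ≤ 1) = 0.502022

0.5020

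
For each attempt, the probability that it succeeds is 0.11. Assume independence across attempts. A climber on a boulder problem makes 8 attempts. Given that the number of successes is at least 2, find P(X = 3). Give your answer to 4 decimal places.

X ~ Binomial(8, 0.11). Want P(X=3 | X≥2) = P(X=3) / P(X≥2).
P(X=3) = C(8,3)·0.11^3·0.89^5 = 0.041621
P(X≥2) = 1 − 0.393659 − 0.389236 = 0.217105
Ratio = 0.041621 / 0.217105 = 0.191710

0.1917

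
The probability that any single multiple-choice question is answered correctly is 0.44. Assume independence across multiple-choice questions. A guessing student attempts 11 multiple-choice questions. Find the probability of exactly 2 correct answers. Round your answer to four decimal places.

X ~ Binomial(n=11, p=0.44).
P(X=2) = C(11,2) · p^2 · (1−p)^9
= 55 · 0.1936 · 0.0054162 = 0.057671

0.0577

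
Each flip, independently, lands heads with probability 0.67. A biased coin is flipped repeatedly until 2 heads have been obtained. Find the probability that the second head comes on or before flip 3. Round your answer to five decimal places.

0.74517

Finishing within 3 flips ⇔ at least 2 successes in the first 3. With X ~ Binomial(3, 0.67), P(Y ≤ 3) = 1 − P(X ≤ 1).
  k=0: C(3,0)·0.67^0·0.33^3 = 0.0359370
  k=1: C(3,1)·0.67^1·0.33^2 = 0.2188890
1 − 0.2548260 = 0.7451740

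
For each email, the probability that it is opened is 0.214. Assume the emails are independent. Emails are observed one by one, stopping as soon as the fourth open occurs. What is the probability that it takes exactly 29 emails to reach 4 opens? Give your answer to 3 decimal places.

0.017

Y = trial on which the fourth success occurs; negative binomial, r=4, p=0.214.
P(Y=29) = C(28,3) · p^4 · (1−p)^25
= 3276 · 0.0020973 · 0.0024298 = 0.01669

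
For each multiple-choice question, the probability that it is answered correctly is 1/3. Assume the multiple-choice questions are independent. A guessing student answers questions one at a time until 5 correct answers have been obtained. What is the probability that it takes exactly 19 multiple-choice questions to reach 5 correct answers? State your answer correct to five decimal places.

Y = trial on which the fifth success occurs; negative binomial, r=5, p=0.333333.
P(Y=19) = C(18,4) · p^5 · (1−p)^14
= 3060 · 0.0041152 · 0.0034255 = 0.0431358

0.04314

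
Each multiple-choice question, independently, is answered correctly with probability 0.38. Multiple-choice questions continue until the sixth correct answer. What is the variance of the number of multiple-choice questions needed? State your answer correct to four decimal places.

Y = total multiple-choice questions until the sixth success; negative binomial with r=6, p=0.38.
Var(Y) = r(1−p)/p² = 6·0.62 / 0.38² = 25.761773

25.7618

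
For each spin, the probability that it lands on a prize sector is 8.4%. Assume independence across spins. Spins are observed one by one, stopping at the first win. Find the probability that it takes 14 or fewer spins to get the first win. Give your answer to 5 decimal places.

0.70722

Y = number of spins to the first success; geometric, p = 0.084.
P(Y ≤ 14) = 1 − (1−p)^14 = 1 − 0.2927768 = 0.7072232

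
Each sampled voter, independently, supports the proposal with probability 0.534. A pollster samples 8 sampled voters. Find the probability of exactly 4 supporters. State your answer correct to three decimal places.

0.268

X ~ Binomial(n=8, p=0.534).
P(X=4) = C(8,4) · p^4 · (1−p)^4
= 70 · 0.081314 · 0.047157 = 0.26841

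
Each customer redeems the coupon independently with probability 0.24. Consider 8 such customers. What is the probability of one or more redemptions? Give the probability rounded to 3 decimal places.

P(at least one) = 1 − P(none) = 1 − (1 − 0.24)^8
= 1 − 0.11130 = 0.88870

0.889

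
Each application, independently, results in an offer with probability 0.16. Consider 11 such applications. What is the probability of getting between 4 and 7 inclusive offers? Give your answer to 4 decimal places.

0.0845

X ~ Binomial(11, 0.16); P(4 ≤ X ≤ 7) = Σ C(11,k) p^k (1−p)^(11−k) over k:
  k=4: C(11,4)·0.16^4·0.84^7 = 0.063819
  k=5: C(11,5)·0.16^5·0.84^6 = 0.017018
  k=6: C(11,6)·0.16^6·0.84^5 = 0.003242
  k=7: C(11,7)·0.16^7·0.84^4 = 0.000441
Total = 0.084520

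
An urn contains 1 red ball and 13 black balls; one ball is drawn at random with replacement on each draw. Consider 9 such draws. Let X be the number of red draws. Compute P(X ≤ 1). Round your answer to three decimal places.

0.869

X ~ Binomial(9, 0.071429); P(X ≤ 1) = Σ C(9,k) p^k (1−p)^(9−k) over k:
  k=0: C(9,0)·0.071429^0·0.928571^9 = 0.51326
  k=1: C(9,1)·0.071429^1·0.928571^8 = 0.35533
Total = 0.86859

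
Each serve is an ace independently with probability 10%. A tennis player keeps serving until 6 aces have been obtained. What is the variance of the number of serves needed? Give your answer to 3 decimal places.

540.000

Y = total serves until the sixth success; negative binomial with r=6, p=0.10.
Var(Y) = r(1−p)/p² = 6·0.90 / 0.10² = 540.00000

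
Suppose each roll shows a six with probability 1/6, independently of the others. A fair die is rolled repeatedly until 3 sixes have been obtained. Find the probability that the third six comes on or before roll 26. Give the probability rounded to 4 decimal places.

Finishing within 26 rolls ⇔ at least 3 successes in the first 26. With X ~ Binomial(26, 0.166667), P(Y ≤ 26) = 1 − P(X ≤ 2).
  k=0: C(26,0)·0.166667^0·0.833333^26 = 0.008735
  k=1: C(26,1)·0.166667^1·0.833333^25 = 0.045425
  k=2: C(26,2)·0.166667^2·0.833333^24 = 0.113561
1 − 0.167722 = 0.832278

0.8323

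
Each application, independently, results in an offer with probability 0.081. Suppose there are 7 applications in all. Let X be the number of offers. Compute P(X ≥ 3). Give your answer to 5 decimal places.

X ~ Binomial(7, 0.081); P(X ≥ 3) = Σ C(7,k) p^k (1−p)^(7−k) over k:
  k=3: C(7,3)·0.081^3·0.919^4 = 0.0132674
  k=4: C(7,4)·0.081^4·0.919^3 = 0.0011694
  k=5: C(7,5)·0.081^5·0.919^2 = 0.0000618
  k=6: C(7,6)·0.081^6·0.919^1 = 0.0000018
  k=7: C(7,7)·0.081^7·0.919^0 = 0.0000000
Total = 0.0145004

0.01450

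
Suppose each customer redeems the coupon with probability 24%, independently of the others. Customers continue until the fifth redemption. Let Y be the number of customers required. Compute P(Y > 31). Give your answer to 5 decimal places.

0.10332

Needing more than 31 customers ⇔ fewer than 5 successes in the first 31. With X ~ Binomial(31, 0.24), P(Y > 31) = P(X ≤ 4).
  k=0: C(31,0)·0.24^0·0.76^31 = 0.0002019
  k=1: C(31,1)·0.24^1·0.76^30 = 0.0019769
  k=2: C(31,2)·0.24^2·0.76^29 = 0.0093642
  k=3: C(31,3)·0.24^3·0.76^28 = 0.0285854
  k=4: C(31,4)·0.24^4·0.76^27 = 0.0631887
P(X ≤ 4) = 0.1033171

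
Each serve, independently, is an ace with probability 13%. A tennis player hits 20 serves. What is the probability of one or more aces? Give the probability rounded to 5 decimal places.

0.93829

P(at least one) = 1 − P(none) = 1 − (1 − 0.13)^20
= 1 − 0.0617142 = 0.9382858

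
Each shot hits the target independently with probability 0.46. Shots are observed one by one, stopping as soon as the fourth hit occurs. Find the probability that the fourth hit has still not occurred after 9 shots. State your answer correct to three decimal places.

0.339

Needing more than 9 shots ⇔ fewer than 4 successes in the first 9. With X ~ Binomial(9, 0.46), P(Y > 9) = P(X ≤ 3).
  k=0: C(9,0)·0.46^0·0.54^9 = 0.00390
  k=1: C(9,1)·0.46^1·0.54^8 = 0.02993
  k=2: C(9,2)·0.46^2·0.54^7 = 0.10199
  k=3: C(9,3)·0.46^3·0.54^6 = 0.20273
P(X ≤ 3) = 0.33856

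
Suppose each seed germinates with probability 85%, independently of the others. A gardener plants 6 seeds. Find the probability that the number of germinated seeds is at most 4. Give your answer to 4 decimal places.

0.2235

X ~ Binomial(6, 0.85); P(X ≤ 4) = Σ C(6,k) p^k (1−p)^(6−k) over k:
  k=0: C(6,0)·0.85^0·0.15^6 = 0.000011
  k=1: C(6,1)·0.85^1·0.15^5 = 0.000387
  k=2: C(6,2)·0.85^2·0.15^4 = 0.005486
  k=3: C(6,3)·0.85^3·0.15^3 = 0.041453
  k=4: C(6,4)·0.85^4·0.15^2 = 0.176177
Total = 0.223516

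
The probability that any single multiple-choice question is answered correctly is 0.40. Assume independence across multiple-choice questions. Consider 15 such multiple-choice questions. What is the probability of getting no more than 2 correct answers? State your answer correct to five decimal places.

X ~ Binomial(15, 0.40); P(X ≤ 2) = Σ C(15,k) p^k (1−p)^(15−k) over k:
  k=0: C(15,0)·0.40^0·0.60^15 = 0.0004702
  k=1: C(15,1)·0.40^1·0.60^14 = 0.0047018
  k=2: C(15,2)·0.40^2·0.60^13 = 0.0219420
Total = 0.0271140

0.02711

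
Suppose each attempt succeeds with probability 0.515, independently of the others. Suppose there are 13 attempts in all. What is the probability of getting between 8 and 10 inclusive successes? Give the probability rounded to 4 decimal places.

X ~ Binomial(13, 0.515); P(8 ≤ X ≤ 10) = Σ C(13,k) p^k (1−p)^(13−k) over k:
  k=8: C(13,8)·0.515^8·0.485^5 = 0.170901
  k=9: C(13,9)·0.515^9·0.485^4 = 0.100818
  k=10: C(13,10)·0.515^10·0.485^3 = 0.042822
Total = 0.314541

0.3145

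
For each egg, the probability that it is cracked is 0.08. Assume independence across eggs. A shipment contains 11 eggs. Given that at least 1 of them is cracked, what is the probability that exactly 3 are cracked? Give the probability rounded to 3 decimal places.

X ~ Binomial(11, 0.08). Want P(X=3 | X≥1) = P(X=3) / P(X≥1).
P(X=3) = C(11,3)·0.08^3·0.92^8 = 0.04336
P(X≥1) = 1 − 0.39964 = 0.60036
Ratio = 0.04336 / 0.60036 = 0.07222

0.072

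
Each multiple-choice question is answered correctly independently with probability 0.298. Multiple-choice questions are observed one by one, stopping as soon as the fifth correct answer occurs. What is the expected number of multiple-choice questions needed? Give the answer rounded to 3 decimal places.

Y = total multiple-choice questions until the fifth success; negative binomial with r=5, p=0.298.
E[Y] = r / p = 5 / 0.298 = 16.77852

16.779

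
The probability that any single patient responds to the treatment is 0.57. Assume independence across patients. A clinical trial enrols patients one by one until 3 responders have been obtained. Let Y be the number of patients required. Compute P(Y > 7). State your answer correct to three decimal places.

0.128

Needing more than 7 patients ⇔ fewer than 3 successes in the first 7. With X ~ Binomial(7, 0.57), P(Y > 7) = P(X ≤ 2).
  k=0: C(7,0)·0.57^0·0.43^7 = 0.00272
  k=1: C(7,1)·0.57^1·0.43^6 = 0.02522
  k=2: C(7,2)·0.57^2·0.43^5 = 0.10030
P(X ≤ 2) = 0.12824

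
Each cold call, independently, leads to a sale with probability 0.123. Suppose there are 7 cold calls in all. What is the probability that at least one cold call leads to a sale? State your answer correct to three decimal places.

0.601

P(at least one) = 1 − P(none) = 1 − (1 − 0.123)^7
= 1 − 0.39902 = 0.60098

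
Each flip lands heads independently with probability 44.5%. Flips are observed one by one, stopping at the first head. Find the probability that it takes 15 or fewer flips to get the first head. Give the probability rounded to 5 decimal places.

0.99985

Y = number of flips to the first success; geometric, p = 0.445.
P(Y ≤ 15) = 1 − (1−p)^15 = 1 − 0.0001460 = 0.9998540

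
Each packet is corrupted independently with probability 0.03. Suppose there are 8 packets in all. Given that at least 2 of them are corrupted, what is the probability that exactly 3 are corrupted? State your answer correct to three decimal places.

0.058

X ~ Binomial(8, 0.03). Want P(X=3 | X≥2) = P(X=3) / P(X≥2).
P(X=3) = C(8,3)·0.03^3·0.97^5 = 0.00130
P(X≥2) = 1 − 0.78374 − 0.19392 = 0.02234
Ratio = 0.00130 / 0.02234 = 0.05812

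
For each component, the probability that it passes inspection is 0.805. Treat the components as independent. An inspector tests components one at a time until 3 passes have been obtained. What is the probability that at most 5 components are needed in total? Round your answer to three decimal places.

0.946

Finishing within 5 components ⇔ at least 3 successes in the first 5. With X ~ Binomial(5, 0.805), P(Y ≤ 5) = 1 − P(X ≤ 2).
  k=0: C(5,0)·0.805^0·0.195^5 = 0.00028
  k=1: C(5,1)·0.805^1·0.195^4 = 0.00582
  k=2: C(5,2)·0.805^2·0.195^3 = 0.04805
1 − 0.05415 = 0.94585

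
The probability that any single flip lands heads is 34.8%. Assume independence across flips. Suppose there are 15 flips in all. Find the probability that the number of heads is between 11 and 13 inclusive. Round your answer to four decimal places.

0.0027

X ~ Binomial(15, 0.348); P(11 ≤ X ≤ 13) = Σ C(15,k) p^k (1−p)^(15−k) over k:
  k=11: C(15,11)·0.348^11·0.652^4 = 0.002236
  k=12: C(15,12)·0.348^12·0.652^3 = 0.000398
  k=13: C(15,13)·0.348^13·0.652^2 = 0.000049
Total = 0.002683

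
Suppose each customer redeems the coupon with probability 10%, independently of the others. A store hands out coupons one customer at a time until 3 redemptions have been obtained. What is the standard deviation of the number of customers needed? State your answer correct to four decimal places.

16.4317

Y = total customers until the third success; negative binomial with r=3, p=0.10.
SD(Y) = √[r(1−p)/p²] = √(270.000000) = 16.431677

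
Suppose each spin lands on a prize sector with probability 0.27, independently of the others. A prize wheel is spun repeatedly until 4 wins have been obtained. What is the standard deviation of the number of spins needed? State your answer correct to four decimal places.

6.3289

Y = total spins until the fourth success; negative binomial with r=4, p=0.27.
SD(Y) = √[r(1−p)/p²] = √(40.054870) = 6.328892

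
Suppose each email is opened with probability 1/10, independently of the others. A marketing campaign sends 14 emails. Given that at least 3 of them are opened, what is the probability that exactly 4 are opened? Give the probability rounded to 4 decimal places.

0.2204

X ~ Binomial(14, 0.10). Want P(X=4 | X≥3) = P(X=4) / P(X≥3).
P(X=4) = C(14,4)·0.10^4·0.90^10 = 0.034903
P(X≥3) = 1 − 0.228768 − 0.355861 − 0.257011 = 0.158360
Ratio = 0.034903 / 0.158360 = 0.220401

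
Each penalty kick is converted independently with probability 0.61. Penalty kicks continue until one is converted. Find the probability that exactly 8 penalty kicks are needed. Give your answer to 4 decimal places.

0.0008

Geometric (trials to first success), p = 0.61.
P(Y = 8) = (1−p)^7 · p = 0.0013723 · 0.61 = 0.000837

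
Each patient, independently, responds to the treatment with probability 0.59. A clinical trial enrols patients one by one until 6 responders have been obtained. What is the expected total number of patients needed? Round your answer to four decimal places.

10.1695

Y = total patients until the sixth success; negative binomial with r=6, p=0.59.
E[Y] = r / p = 6 / 0.59 = 10.169492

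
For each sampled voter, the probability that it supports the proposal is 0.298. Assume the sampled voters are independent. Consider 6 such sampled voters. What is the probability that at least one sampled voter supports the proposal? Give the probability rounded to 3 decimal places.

0.880

P(at least one) = 1 − P(none) = 1 − (1 − 0.298)^6
= 1 − 0.11968 = 0.88032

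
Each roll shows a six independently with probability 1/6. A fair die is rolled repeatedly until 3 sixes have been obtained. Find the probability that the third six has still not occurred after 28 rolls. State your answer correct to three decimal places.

0.132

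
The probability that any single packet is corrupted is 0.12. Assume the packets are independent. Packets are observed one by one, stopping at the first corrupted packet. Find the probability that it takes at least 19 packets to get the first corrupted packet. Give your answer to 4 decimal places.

Y = number of packets to the first success; geometric, p = 0.12.
P(Y > 18) = P(first 18 all fail) = (1−p)^18 = 0.100159

0.1002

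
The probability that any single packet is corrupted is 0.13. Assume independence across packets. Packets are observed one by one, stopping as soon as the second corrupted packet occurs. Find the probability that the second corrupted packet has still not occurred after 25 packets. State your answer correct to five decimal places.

0.14567

Needing more than 25 packets ⇔ fewer than 2 successes in the first 25. With X ~ Binomial(25, 0.13), P(Y > 25) = P(X ≤ 1).
  k=0: C(25,0)·0.13^0·0.87^25 = 0.0307596
  k=1: C(25,1)·0.13^1·0.87^24 = 0.1149067
P(X ≤ 1) = 0.1456664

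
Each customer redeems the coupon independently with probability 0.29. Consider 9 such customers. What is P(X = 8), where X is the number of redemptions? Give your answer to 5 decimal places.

X ~ Binomial(n=9, p=0.29).
P(X=8) = C(9,8) · p^8 · (1−p)^1
= 9 · 5.0025e-05 · 0.71 = 0.0003197

0.00032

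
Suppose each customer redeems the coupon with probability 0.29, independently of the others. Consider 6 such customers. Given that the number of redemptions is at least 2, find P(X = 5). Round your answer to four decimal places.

0.0157

X ~ Binomial(6, 0.29). Want P(X=5 | X≥2) = P(X=5) / P(X≥2).
P(X=5) = C(6,5)·0.29^5·0.71^1 = 0.008738
P(X≥2) = 1 − 0.128100 − 0.313936 = 0.557964
Ratio = 0.008738 / 0.557964 = 0.015660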